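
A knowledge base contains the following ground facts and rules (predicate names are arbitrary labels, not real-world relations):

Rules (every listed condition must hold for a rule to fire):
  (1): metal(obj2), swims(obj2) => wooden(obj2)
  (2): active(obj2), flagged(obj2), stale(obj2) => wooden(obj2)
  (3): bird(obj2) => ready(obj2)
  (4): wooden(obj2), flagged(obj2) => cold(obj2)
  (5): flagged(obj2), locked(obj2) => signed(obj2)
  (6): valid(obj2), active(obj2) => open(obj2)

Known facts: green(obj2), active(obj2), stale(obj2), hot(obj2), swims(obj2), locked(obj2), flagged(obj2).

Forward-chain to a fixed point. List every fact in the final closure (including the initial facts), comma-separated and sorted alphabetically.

active(obj2), cold(obj2), flagged(obj2), green(obj2), hot(obj2), locked(obj2), signed(obj2), stale(obj2), swims(obj2), wooden(obj2)

Round 1 fires (2), (5), giving wooden(obj2), signed(obj2).
Round 2 fires (4), giving cold(obj2).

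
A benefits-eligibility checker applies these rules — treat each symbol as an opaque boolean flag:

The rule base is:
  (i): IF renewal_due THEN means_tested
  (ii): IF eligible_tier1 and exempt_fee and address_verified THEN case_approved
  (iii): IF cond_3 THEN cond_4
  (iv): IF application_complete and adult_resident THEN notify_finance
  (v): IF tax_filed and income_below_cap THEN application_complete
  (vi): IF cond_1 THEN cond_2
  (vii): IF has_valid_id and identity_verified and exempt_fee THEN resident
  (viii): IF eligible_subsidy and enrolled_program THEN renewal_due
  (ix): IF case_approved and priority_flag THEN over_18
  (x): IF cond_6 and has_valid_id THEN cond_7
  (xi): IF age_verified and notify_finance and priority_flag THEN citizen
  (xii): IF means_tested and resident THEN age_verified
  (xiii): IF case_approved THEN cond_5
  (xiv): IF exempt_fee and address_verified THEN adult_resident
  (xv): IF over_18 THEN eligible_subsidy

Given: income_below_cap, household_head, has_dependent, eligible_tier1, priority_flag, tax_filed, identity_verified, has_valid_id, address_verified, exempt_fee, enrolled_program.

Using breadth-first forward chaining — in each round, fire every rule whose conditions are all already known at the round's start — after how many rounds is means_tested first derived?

Round 1 fires (ii), (v), (vii), (xiv), giving case_approved, application_complete, resident, adult_resident.
Round 2 fires (iv), (ix), (xiii), giving notify_finance, over_18, cond_5.
Round 3 fires (xv), giving eligible_subsidy.
Round 4 fires (viii), giving renewal_due.
Round 5 fires (i), giving means_tested.
means_tested first appears in round 5.

5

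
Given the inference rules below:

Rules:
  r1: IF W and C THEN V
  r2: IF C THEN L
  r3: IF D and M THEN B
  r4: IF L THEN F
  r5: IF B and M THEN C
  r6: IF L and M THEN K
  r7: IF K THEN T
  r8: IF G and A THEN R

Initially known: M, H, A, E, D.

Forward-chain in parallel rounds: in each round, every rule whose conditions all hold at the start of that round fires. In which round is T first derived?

5

Round 1: r3 [IF D and M THEN B]. Adds B.
Round 2: r5 [IF B and M THEN C]. Adds C.
Round 3: r2 [IF C THEN L]. Adds L.
Round 4: r4 [IF L THEN F]; r6 [IF L and M THEN K]. Adds F, K.
Round 5: r7 [IF K THEN T]. Adds T.
T first appears in round 5.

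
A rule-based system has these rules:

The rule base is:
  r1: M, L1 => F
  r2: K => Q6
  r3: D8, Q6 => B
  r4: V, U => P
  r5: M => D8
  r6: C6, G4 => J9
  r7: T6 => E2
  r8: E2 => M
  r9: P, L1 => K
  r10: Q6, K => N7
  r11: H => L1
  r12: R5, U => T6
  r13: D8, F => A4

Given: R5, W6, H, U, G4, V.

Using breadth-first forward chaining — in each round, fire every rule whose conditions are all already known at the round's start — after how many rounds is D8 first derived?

Round 1: r4 [V, U => P]; r11 [H => L1]; r12 [R5, U => T6]. New: P, L1, T6.
Round 2: r7 [T6 => E2]; r9 [P, L1 => K]. New: E2, K.
Round 3: r2 [K => Q6]; r8 [E2 => M]. New: Q6, M.
Round 4: r1 [M, L1 => F]; r5 [M => D8]; r10 [Q6, K => N7]. New: F, D8, N7.
D8 first appears in round 4.

4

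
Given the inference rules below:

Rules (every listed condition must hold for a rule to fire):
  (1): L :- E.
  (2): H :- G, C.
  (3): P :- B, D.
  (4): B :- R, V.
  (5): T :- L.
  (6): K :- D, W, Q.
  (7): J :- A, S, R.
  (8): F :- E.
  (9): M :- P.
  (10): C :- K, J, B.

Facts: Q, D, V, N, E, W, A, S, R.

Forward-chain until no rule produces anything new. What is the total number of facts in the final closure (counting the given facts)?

18

Round 1: (1) [L :- E.]; (4) [B :- R, V.]; (6) [K :- D, W, Q.]; (7) [J :- A, S, R.]; (8) [F :- E.]. Adds L, B, K, J, F.
Round 2: (3) [P :- B, D.]; (5) [T :- L.]; (10) [C :- K, J, B.]. Adds P, T, C.
Round 3: (9) [M :- P.]. Adds M.
Closure: {A, B, C, D, E, F, J, K, L, M, N, P, Q, R, S, T, V, W} — 18 facts.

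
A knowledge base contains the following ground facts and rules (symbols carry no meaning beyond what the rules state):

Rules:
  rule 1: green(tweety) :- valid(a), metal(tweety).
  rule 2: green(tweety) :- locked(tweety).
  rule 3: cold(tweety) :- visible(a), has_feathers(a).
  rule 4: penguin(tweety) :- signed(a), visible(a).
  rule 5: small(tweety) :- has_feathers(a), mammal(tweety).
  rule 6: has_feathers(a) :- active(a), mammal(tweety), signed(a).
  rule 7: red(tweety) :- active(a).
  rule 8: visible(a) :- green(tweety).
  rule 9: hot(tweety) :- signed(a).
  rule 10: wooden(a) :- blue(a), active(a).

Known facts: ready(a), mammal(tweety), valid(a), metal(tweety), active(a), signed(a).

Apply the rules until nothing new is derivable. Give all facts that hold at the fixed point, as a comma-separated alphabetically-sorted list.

[1] rule 1 [green(tweety) :- valid(a), metal(tweety).]; rule 6 [has_feathers(a) :- active(a), mammal(tweety), signed(a).]; rule 7 [red(tweety) :- active(a).]; rule 9 [hot(tweety) :- signed(a).]. ⇒ new: green(tweety), has_feathers(a), red(tweety), hot(tweety).
[2] rule 5 [small(tweety) :- has_feathers(a), mammal(tweety).]; rule 8 [visible(a) :- green(tweety).]. ⇒ new: small(tweety), visible(a).
[3] rule 3 [cold(tweety) :- visible(a), has_feathers(a).]; rule 4 [penguin(tweety) :- signed(a), visible(a).]. ⇒ new: cold(tweety), penguin(tweety).

active(a), cold(tweety), green(tweety), has_feathers(a), hot(tweety), mammal(tweety), metal(tweety), penguin(tweety), ready(a), red(tweety), signed(a), small(tweety), valid(a), visible(a)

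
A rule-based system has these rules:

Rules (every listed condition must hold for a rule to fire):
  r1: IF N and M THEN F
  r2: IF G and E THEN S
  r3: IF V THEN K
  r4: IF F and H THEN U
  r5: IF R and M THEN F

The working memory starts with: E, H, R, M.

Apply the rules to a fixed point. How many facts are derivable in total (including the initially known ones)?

6

Round 1: r5 [IF R and M THEN F]. New: F.
Round 2: r4 [IF F and H THEN U]. New: U.
Closure: {E, F, H, M, R, U} — 6 facts.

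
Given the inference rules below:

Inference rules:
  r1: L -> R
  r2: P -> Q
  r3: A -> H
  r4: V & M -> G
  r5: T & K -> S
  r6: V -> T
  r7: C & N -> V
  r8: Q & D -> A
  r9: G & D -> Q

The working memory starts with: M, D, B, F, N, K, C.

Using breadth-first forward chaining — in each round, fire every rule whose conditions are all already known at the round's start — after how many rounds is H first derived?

5

Round 1: r7 [C & N -> V]. New: V.
Round 2: r4 [V & M -> G]; r6 [V -> T]. New: G, T.
Round 3: r5 [T & K -> S]; r9 [G & D -> Q]. New: S, Q.
Round 4: r8 [Q & D -> A]. New: A.
Round 5: r3 [A -> H]. New: H.
H first appears in round 5.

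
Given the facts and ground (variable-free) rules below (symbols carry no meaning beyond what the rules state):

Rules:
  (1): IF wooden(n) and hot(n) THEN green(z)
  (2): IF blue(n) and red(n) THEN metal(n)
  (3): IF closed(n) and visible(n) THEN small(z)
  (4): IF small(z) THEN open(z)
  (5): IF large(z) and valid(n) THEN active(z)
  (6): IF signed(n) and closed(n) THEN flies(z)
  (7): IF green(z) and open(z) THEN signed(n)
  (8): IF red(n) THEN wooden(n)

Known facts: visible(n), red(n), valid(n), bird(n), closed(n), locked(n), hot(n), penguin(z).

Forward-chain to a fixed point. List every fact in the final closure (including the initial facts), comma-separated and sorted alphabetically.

Round 1 fires (3), (8), giving small(z), wooden(n).
Round 2 fires (1), (4), giving green(z), open(z).
Round 3 fires (7), giving signed(n).
Round 4 fires (6), giving flies(z).

bird(n), closed(n), flies(z), green(z), hot(n), locked(n), open(z), penguin(z), red(n), signed(n), small(z), valid(n), visible(n), wooden(n)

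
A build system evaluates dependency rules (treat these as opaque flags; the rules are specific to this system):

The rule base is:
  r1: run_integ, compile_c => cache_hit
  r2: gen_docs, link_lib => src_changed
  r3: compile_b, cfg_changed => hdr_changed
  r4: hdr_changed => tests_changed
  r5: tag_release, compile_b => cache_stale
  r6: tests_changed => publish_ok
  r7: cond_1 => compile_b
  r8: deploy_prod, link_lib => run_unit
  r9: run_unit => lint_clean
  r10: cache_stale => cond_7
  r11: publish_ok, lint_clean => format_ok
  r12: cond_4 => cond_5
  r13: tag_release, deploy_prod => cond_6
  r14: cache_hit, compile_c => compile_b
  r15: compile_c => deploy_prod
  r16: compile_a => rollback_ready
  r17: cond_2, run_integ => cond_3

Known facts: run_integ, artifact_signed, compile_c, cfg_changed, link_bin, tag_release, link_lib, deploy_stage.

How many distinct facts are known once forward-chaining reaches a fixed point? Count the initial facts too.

Round 1 — r1, r15, derive cache_hit, deploy_prod.
Round 2 — r8, r13, r14, derive run_unit, cond_6, compile_b.
Round 3 — r3, r5, r9, derive hdr_changed, cache_stale, lint_clean.
Round 4 — r4, r10, derive tests_changed, cond_7.
Round 5 — r6, derive publish_ok.
Round 6 — r11, derive format_ok.
Closure: {artifact_signed, cache_hit, cache_stale, cfg_changed, compile_b, compile_c, cond_6, cond_7, deploy_prod, deploy_stage, format_ok, hdr_changed, link_bin, link_lib, lint_clean, publish_ok, run_integ, run_unit, tag_release, tests_changed} — 20 facts.

20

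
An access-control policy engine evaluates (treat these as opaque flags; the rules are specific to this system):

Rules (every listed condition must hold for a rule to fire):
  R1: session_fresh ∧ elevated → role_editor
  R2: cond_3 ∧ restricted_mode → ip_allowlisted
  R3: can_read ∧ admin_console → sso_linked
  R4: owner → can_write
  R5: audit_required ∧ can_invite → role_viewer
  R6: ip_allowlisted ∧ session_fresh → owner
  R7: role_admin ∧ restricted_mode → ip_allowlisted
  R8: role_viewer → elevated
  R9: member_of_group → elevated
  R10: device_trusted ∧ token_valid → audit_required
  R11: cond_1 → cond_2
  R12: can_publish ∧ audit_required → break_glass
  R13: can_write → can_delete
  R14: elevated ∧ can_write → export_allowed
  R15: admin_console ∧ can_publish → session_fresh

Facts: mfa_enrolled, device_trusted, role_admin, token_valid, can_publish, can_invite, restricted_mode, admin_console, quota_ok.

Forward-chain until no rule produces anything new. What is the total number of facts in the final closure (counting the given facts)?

20

Round 1 fires R7, R10, R15, giving ip_allowlisted, audit_required, session_fresh.
Round 2 fires R5, R6, R12, giving role_viewer, owner, break_glass.
Round 3 fires R4, R8, giving can_write, elevated.
Round 4 fires R1, R13, R14, giving role_editor, can_delete, export_allowed.
Closure: {admin_console, audit_required, break_glass, can_delete, can_invite, can_publish, can_write, device_trusted, elevated, export_allowed, ip_allowlisted, mfa_enrolled, owner, quota_ok, restricted_mode, role_admin, role_editor, role_viewer, session_fresh, token_valid} — 20 facts.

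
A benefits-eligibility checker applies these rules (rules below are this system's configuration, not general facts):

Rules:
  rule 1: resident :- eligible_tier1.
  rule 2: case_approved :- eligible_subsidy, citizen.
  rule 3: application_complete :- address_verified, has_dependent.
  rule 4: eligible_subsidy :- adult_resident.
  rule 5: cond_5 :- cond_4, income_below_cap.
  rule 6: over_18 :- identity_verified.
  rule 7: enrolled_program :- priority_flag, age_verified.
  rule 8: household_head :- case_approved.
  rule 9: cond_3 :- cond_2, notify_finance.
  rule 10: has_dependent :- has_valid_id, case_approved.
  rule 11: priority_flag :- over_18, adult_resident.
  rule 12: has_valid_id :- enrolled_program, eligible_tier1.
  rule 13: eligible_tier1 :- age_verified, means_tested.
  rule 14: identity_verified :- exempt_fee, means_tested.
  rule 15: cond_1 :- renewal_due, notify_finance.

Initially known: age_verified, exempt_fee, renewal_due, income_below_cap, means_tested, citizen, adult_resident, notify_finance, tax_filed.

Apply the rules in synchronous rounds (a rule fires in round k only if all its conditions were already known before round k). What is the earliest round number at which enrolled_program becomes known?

4

Round 1: rule 4 [eligible_subsidy :- adult_resident.]; rule 13 [eligible_tier1 :- age_verified, means_tested.]; rule 14 [identity_verified :- exempt_fee, means_tested.]; rule 15 [cond_1 :- renewal_due, notify_finance.]. Adds eligible_subsidy, eligible_tier1, identity_verified, cond_1.
Round 2: rule 1 [resident :- eligible_tier1.]; rule 2 [case_approved :- eligible_subsidy, citizen.]; rule 6 [over_18 :- identity_verified.]. Adds resident, case_approved, over_18.
Round 3: rule 8 [household_head :- case_approved.]; rule 11 [priority_flag :- over_18, adult_resident.]. Adds household_head, priority_flag.
Round 4: rule 7 [enrolled_program :- priority_flag, age_verified.]. Adds enrolled_program.
enrolled_program first appears in round 4.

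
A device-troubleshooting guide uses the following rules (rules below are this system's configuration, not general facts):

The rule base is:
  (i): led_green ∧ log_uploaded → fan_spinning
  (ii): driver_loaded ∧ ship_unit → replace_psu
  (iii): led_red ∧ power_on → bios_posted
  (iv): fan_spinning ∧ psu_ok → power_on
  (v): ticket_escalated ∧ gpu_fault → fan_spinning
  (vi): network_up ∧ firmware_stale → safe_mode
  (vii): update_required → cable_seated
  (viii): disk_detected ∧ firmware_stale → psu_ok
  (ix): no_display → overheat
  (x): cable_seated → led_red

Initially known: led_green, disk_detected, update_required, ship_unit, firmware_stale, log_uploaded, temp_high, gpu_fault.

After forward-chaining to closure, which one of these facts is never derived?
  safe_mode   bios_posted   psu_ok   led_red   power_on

safe_mode

Round 1: (i) [led_green ∧ log_uploaded → fan_spinning]; (vii) [update_required → cable_seated]; (viii) [disk_detected ∧ firmware_stale → psu_ok]. Adds fan_spinning, cable_seated, psu_ok.
Round 2: (iv) [fan_spinning ∧ psu_ok → power_on]; (x) [cable_seated → led_red]. Adds power_on, led_red.
Round 3: (iii) [led_red ∧ power_on → bios_posted]. Adds bios_posted.
Derived: led_red (round 2), bios_posted (round 3), psu_ok (round 1), power_on (round 2). safe_mode never appears in any round.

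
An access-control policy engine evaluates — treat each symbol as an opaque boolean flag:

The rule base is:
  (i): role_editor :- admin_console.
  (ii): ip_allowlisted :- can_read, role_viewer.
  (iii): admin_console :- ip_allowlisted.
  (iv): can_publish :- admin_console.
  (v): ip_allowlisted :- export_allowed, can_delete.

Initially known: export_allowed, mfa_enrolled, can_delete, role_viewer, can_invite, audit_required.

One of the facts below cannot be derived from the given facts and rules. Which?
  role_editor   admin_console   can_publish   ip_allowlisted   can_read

can_read

Round 1 fires (v), giving ip_allowlisted.
Round 2 fires (iii), giving admin_console.
Round 3 fires (i), (iv), giving role_editor, can_publish.
Derived: role_editor (round 3), ip_allowlisted (round 1), admin_console (round 2), can_publish (round 3). can_read never appears in any round.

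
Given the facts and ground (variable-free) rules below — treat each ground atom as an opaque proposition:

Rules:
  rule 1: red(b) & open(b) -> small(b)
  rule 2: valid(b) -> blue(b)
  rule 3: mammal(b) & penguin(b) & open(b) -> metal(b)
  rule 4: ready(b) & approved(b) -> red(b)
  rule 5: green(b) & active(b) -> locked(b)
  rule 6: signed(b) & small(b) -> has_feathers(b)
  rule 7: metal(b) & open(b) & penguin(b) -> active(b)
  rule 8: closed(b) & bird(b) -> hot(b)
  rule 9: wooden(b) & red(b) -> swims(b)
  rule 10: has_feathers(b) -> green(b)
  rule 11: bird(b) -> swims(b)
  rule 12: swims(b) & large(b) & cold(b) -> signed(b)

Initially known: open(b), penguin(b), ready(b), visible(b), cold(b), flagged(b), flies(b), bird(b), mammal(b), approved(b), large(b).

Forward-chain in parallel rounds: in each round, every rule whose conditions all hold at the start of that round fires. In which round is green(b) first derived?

4

Round 1: rule 3 [mammal(b) & penguin(b) & open(b) -> metal(b)]; rule 4 [ready(b) & approved(b) -> red(b)]; rule 11 [bird(b) -> swims(b)]. New: metal(b), red(b), swims(b).
Round 2: rule 1 [red(b) & open(b) -> small(b)]; rule 7 [metal(b) & open(b) & penguin(b) -> active(b)]; rule 12 [swims(b) & large(b) & cold(b) -> signed(b)]. New: small(b), active(b), signed(b).
Round 3: rule 6 [signed(b) & small(b) -> has_feathers(b)]. New: has_feathers(b).
Round 4: rule 10 [has_feathers(b) -> green(b)]. New: green(b).
green(b) first appears in round 4.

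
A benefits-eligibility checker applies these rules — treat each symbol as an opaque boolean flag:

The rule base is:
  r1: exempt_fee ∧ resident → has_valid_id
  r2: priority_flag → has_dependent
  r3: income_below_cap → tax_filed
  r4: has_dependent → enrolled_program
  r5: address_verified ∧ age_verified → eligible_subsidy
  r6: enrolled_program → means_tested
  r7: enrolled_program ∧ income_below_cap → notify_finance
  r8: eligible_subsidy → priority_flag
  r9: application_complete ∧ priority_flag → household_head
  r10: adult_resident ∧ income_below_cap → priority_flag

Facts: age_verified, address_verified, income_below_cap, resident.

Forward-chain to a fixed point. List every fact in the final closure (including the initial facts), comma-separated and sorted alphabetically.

Round 1 — r3, r5, derive tax_filed, eligible_subsidy.
Round 2 — r8, derive priority_flag.
Round 3 — r2, derive has_dependent.
Round 4 — r4, derive enrolled_program.
Round 5 — r6, r7, derive means_tested, notify_finance.

address_verified, age_verified, eligible_subsidy, enrolled_program, has_dependent, income_below_cap, means_tested, notify_finance, priority_flag, resident, tax_filed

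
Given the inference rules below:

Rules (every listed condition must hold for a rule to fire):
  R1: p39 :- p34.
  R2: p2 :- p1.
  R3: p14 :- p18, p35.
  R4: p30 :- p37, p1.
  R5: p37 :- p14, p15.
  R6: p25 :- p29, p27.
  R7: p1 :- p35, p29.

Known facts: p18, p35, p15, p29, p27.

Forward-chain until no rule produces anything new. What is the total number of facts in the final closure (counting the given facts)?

11

Round 1: R3 [p14 :- p18, p35.]; R6 [p25 :- p29, p27.]; R7 [p1 :- p35, p29.]. New: p14, p25, p1.
Round 2: R2 [p2 :- p1.]; R5 [p37 :- p14, p15.]. New: p2, p37.
Round 3: R4 [p30 :- p37, p1.]. New: p30.
Closure: {p1, p14, p15, p18, p2, p25, p27, p29, p30, p35, p37} — 11 facts.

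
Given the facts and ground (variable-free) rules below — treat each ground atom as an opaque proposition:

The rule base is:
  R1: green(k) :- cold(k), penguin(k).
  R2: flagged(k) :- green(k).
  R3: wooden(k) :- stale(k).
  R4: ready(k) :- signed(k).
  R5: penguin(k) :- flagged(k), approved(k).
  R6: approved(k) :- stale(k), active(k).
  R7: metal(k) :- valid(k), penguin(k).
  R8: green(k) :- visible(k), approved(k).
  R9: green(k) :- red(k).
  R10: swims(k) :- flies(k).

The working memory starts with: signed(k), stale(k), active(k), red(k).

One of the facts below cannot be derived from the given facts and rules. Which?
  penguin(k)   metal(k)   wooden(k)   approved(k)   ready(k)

metal(k)

[1] R3 [wooden(k) :- stale(k).]; R4 [ready(k) :- signed(k).]; R6 [approved(k) :- stale(k), active(k).]; R9 [green(k) :- red(k).]. ⇒ new: wooden(k), ready(k), approved(k), green(k).
[2] R2 [flagged(k) :- green(k).]. ⇒ new: flagged(k).
[3] R5 [penguin(k) :- flagged(k), approved(k).]. ⇒ new: penguin(k).
Derived: wooden(k) (round 1), ready(k) (round 1), penguin(k) (round 3), approved(k) (round 1). metal(k) never appears in any round.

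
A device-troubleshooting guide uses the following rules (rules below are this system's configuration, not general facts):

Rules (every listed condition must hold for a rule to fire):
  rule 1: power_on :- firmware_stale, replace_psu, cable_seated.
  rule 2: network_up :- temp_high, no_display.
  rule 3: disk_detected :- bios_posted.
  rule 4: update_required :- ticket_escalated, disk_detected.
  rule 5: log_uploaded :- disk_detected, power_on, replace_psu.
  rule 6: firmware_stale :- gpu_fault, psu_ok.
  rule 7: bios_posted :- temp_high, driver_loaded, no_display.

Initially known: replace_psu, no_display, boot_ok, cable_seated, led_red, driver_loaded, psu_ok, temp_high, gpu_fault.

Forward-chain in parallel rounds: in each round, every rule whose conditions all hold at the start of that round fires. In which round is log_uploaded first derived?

Round 1: rule 2 [network_up :- temp_high, no_display.]; rule 6 [firmware_stale :- gpu_fault, psu_ok.]; rule 7 [bios_posted :- temp_high, driver_loaded, no_display.]. Adds network_up, firmware_stale, bios_posted.
Round 2: rule 1 [power_on :- firmware_stale, replace_psu, cable_seated.]; rule 3 [disk_detected :- bios_posted.]. Adds power_on, disk_detected.
Round 3: rule 5 [log_uploaded :- disk_detected, power_on, replace_psu.]. Adds log_uploaded.
log_uploaded first appears in round 3.

3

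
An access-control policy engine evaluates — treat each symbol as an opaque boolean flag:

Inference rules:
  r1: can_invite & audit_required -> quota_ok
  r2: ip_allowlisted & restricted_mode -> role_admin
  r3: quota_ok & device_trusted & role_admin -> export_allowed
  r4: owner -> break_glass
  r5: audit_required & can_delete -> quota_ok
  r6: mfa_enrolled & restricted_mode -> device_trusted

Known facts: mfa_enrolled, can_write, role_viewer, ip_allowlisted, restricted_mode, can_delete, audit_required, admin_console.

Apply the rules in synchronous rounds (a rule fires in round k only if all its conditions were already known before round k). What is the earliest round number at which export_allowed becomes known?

[1] r2 [ip_allowlisted & restricted_mode -> role_admin]; r5 [audit_required & can_delete -> quota_ok]; r6 [mfa_enrolled & restricted_mode -> device_trusted]. ⇒ new: role_admin, quota_ok, device_trusted.
[2] r3 [quota_ok & device_trusted & role_admin -> export_allowed]. ⇒ new: export_allowed.
export_allowed first appears in round 2.

2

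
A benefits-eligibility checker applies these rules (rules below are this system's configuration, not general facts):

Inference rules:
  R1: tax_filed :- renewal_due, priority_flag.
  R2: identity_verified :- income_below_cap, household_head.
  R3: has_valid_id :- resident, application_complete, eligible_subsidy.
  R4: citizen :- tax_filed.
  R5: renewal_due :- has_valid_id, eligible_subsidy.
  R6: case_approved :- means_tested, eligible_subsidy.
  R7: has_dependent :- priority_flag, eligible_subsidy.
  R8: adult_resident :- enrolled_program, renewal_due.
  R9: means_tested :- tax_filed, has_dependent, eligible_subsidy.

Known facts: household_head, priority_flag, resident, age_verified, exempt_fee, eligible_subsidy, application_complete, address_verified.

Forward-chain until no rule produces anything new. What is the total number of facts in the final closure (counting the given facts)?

Round 1: R3 [has_valid_id :- resident, application_complete, eligible_subsidy.]; R7 [has_dependent :- priority_flag, eligible_subsidy.]. New: has_valid_id, has_dependent.
Round 2: R5 [renewal_due :- has_valid_id, eligible_subsidy.]. New: renewal_due.
Round 3: R1 [tax_filed :- renewal_due, priority_flag.]. New: tax_filed.
Round 4: R4 [citizen :- tax_filed.]; R9 [means_tested :- tax_filed, has_dependent, eligible_subsidy.]. New: citizen, means_tested.
Round 5: R6 [case_approved :- means_tested, eligible_subsidy.]. New: case_approved.
Closure: {address_verified, age_verified, application_complete, case_approved, citizen, eligible_subsidy, exempt_fee, has_dependent, has_valid_id, household_head, means_tested, priority_flag, renewal_due, resident, tax_filed} — 15 facts.

15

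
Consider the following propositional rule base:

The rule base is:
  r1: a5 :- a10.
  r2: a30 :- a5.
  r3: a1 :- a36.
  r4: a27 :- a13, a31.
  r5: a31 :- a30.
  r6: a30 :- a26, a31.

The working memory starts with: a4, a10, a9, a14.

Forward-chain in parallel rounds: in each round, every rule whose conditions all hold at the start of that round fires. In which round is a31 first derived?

3

Round 1 fires r1, giving a5.
Round 2 fires r2, giving a30.
Round 3 fires r5, giving a31.
a31 first appears in round 3.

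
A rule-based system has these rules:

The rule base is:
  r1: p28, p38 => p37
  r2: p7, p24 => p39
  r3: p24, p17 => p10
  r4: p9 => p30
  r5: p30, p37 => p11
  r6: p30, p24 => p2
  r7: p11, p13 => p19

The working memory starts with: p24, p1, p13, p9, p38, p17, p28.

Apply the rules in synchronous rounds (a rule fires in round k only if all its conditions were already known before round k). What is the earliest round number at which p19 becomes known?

Round 1 — r1, r3, r4, derive p37, p10, p30.
Round 2 — r5, r6, derive p11, p2.
Round 3 — r7, derive p19.
p19 first appears in round 3.

3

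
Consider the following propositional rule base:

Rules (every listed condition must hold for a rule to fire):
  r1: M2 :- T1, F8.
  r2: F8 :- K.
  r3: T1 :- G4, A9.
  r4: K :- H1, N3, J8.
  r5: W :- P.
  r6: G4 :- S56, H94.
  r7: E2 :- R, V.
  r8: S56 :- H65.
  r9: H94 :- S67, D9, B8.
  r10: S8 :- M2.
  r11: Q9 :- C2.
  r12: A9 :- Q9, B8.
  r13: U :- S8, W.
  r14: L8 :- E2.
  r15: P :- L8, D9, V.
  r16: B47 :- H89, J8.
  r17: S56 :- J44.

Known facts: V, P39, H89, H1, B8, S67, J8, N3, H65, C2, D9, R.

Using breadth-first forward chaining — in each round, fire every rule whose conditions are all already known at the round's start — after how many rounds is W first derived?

Round 1 fires r4, r7, r8, r9, r11, r16, giving K, E2, S56, H94, Q9, B47.
Round 2 fires r2, r6, r12, r14, giving F8, G4, A9, L8.
Round 3 fires r3, r15, giving T1, P.
Round 4 fires r1, r5, giving M2, W.
W first appears in round 4.

4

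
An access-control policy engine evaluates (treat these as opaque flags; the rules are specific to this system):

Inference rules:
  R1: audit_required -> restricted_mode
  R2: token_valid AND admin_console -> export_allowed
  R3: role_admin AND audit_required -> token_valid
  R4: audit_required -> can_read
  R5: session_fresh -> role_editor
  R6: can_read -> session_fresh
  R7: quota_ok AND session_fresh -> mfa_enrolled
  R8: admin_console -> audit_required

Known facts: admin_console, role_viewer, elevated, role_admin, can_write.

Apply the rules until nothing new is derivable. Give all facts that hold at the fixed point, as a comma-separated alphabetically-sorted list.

admin_console, audit_required, can_read, can_write, elevated, export_allowed, restricted_mode, role_admin, role_editor, role_viewer, session_fresh, token_valid

Round 1 fires R8, giving audit_required.
Round 2 fires R1, R3, R4, giving restricted_mode, token_valid, can_read.
Round 3 fires R2, R6, giving export_allowed, session_fresh.
Round 4 fires R5, giving role_editor.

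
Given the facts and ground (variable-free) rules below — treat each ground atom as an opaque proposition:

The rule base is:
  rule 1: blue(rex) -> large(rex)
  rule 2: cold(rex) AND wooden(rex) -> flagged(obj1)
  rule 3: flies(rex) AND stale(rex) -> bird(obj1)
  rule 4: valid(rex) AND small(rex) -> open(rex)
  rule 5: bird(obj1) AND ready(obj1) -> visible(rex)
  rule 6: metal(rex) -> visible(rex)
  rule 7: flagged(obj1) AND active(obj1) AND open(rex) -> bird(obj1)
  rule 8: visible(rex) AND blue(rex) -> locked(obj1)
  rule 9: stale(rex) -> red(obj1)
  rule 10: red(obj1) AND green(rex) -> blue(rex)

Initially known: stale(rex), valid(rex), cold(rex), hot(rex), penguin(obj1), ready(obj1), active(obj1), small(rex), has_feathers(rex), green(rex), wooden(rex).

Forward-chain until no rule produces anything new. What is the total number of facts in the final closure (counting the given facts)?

Round 1 — rule 2, rule 4, rule 9, derive flagged(obj1), open(rex), red(obj1).
Round 2 — rule 7, rule 10, derive bird(obj1), blue(rex).
Round 3 — rule 1, rule 5, derive large(rex), visible(rex).
Round 4 — rule 8, derive locked(obj1).
Closure: {active(obj1), bird(obj1), blue(rex), cold(rex), flagged(obj1), green(rex), has_feathers(rex), hot(rex), large(rex), locked(obj1), open(rex), penguin(obj1), ready(obj1), red(obj1), small(rex), stale(rex), valid(rex), visible(rex), wooden(rex)} — 19 facts.

19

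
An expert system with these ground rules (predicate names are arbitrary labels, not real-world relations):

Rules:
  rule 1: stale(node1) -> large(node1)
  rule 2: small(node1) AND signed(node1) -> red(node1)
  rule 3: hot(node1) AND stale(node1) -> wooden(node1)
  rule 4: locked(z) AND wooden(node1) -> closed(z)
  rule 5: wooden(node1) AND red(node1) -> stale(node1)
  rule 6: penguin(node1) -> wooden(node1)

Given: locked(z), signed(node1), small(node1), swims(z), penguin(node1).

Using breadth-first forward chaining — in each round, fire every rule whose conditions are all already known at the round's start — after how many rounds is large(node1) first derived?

Round 1: rule 2 [small(node1) AND signed(node1) -> red(node1)]; rule 6 [penguin(node1) -> wooden(node1)]. New: red(node1), wooden(node1).
Round 2: rule 4 [locked(z) AND wooden(node1) -> closed(z)]; rule 5 [wooden(node1) AND red(node1) -> stale(node1)]. New: closed(z), stale(node1).
Round 3: rule 1 [stale(node1) -> large(node1)]. New: large(node1).
large(node1) first appears in round 3.

3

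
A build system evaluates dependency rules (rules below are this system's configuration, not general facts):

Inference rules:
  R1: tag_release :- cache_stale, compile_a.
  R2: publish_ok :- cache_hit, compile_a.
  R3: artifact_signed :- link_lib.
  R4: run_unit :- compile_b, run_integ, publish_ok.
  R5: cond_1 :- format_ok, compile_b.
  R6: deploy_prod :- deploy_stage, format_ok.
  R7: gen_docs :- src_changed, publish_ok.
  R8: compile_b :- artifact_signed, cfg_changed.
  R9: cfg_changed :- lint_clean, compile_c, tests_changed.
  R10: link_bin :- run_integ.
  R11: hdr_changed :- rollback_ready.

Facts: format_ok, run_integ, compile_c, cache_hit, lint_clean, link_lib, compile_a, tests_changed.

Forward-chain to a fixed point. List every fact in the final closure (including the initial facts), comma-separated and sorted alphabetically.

artifact_signed, cache_hit, cfg_changed, compile_a, compile_b, compile_c, cond_1, format_ok, link_bin, link_lib, lint_clean, publish_ok, run_integ, run_unit, tests_changed

Round 1: R2 [publish_ok :- cache_hit, compile_a.]; R3 [artifact_signed :- link_lib.]; R9 [cfg_changed :- lint_clean, compile_c, tests_changed.]; R10 [link_bin :- run_integ.]. Adds publish_ok, artifact_signed, cfg_changed, link_bin.
Round 2: R8 [compile_b :- artifact_signed, cfg_changed.]. Adds compile_b.
Round 3: R4 [run_unit :- compile_b, run_integ, publish_ok.]; R5 [cond_1 :- format_ok, compile_b.]. Adds run_unit, cond_1.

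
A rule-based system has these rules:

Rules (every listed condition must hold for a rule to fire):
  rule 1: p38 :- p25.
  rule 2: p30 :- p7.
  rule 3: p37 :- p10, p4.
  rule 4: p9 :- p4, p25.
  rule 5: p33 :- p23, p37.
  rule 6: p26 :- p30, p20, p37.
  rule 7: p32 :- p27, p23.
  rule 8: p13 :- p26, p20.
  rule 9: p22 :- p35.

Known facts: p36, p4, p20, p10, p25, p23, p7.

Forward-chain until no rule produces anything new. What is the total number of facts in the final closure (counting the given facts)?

14

[1] rule 1 [p38 :- p25.]; rule 2 [p30 :- p7.]; rule 3 [p37 :- p10, p4.]; rule 4 [p9 :- p4, p25.]. ⇒ new: p38, p30, p37, p9.
[2] rule 5 [p33 :- p23, p37.]; rule 6 [p26 :- p30, p20, p37.]. ⇒ new: p33, p26.
[3] rule 8 [p13 :- p26, p20.]. ⇒ new: p13.
Closure: {p10, p13, p20, p23, p25, p26, p30, p33, p36, p37, p38, p4, p7, p9} — 14 facts.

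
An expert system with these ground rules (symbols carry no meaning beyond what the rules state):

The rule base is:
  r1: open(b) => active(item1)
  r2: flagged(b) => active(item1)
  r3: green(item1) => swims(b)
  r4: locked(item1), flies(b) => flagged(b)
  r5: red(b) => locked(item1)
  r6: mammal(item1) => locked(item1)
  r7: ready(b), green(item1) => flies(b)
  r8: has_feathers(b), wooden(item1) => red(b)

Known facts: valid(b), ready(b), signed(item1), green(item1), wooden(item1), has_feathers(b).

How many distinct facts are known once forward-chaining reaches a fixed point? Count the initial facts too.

Round 1 fires r3, r7, r8, giving swims(b), flies(b), red(b).
Round 2 fires r5, giving locked(item1).
Round 3 fires r4, giving flagged(b).
Round 4 fires r2, giving active(item1).
Closure: {active(item1), flagged(b), flies(b), green(item1), has_feathers(b), locked(item1), ready(b), red(b), signed(item1), swims(b), valid(b), wooden(item1)} — 12 facts.

12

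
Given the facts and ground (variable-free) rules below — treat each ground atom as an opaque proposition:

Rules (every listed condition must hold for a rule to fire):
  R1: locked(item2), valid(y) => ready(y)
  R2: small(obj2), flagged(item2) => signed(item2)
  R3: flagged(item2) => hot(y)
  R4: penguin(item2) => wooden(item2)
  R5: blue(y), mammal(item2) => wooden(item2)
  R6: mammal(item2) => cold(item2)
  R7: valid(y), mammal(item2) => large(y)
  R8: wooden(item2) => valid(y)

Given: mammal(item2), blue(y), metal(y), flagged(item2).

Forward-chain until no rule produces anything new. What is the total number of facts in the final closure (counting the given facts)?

9

Round 1 fires R3, R5, R6, giving hot(y), wooden(item2), cold(item2).
Round 2 fires R8, giving valid(y).
Round 3 fires R7, giving large(y).
Closure: {blue(y), cold(item2), flagged(item2), hot(y), large(y), mammal(item2), metal(y), valid(y), wooden(item2)} — 9 facts.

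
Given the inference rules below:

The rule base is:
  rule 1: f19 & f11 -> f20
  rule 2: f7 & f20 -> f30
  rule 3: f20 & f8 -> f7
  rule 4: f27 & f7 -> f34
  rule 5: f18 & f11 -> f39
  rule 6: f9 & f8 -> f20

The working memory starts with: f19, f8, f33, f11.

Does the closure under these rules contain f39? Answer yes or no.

no

Round 1 fires rule 1, giving f20.
Round 2 fires rule 3, giving f7.
Round 3 fires rule 2, giving f30.
Fixed point reached. f39 is concluded only by rule 5; rule 5 needs f18 (never derived).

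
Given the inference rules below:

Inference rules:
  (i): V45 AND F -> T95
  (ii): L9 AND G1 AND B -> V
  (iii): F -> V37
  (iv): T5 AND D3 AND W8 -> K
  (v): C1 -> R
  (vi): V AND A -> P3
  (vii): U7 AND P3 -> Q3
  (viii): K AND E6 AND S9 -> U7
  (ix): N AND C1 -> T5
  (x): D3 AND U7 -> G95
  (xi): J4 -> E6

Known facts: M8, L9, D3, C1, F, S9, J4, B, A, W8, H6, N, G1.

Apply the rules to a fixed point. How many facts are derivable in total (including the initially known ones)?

23

Round 1 — (ii), (iii), (v), (ix), (xi), derive V, V37, R, T5, E6.
Round 2 — (iv), (vi), derive K, P3.
Round 3 — (viii), derive U7.
Round 4 — (vii), (x), derive Q3, G95.
Closure: {A, B, C1, D3, E6, F, G1, G95, H6, J4, K, L9, M8, N, P3, Q3, R, S9, T5, U7, V, V37, W8} — 23 facts.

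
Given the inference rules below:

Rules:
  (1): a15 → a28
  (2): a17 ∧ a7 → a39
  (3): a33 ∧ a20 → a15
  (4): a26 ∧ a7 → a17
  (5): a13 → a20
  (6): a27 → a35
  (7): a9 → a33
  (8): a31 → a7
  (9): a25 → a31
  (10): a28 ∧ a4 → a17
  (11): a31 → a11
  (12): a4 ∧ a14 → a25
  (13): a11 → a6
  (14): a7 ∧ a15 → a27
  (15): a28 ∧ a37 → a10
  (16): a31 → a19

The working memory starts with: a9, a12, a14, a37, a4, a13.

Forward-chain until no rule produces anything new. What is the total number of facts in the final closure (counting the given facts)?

Round 1 — (5), (7), (12), derive a20, a33, a25.
Round 2 — (3), (9), derive a15, a31.
Round 3 — (1), (8), (11), (16), derive a28, a7, a11, a19.
Round 4 — (10), (13), (14), (15), derive a17, a6, a27, a10.
Round 5 — (2), (6), derive a39, a35.
Closure: {a10, a11, a12, a13, a14, a15, a17, a19, a20, a25, a27, a28, a31, a33, a35, a37, a39, a4, a6, a7, a9} — 21 facts.

21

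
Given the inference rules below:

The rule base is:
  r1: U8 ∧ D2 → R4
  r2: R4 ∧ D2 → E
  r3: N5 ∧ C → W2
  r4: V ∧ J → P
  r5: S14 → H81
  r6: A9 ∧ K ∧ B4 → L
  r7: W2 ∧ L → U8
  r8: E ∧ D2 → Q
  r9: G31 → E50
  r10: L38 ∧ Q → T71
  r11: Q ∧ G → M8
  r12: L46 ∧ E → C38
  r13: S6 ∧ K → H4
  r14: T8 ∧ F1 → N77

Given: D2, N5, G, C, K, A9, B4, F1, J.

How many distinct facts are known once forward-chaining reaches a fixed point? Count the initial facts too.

Round 1: r3 [N5 ∧ C → W2]; r6 [A9 ∧ K ∧ B4 → L]. New: W2, L.
Round 2: r7 [W2 ∧ L → U8]. New: U8.
Round 3: r1 [U8 ∧ D2 → R4]. New: R4.
Round 4: r2 [R4 ∧ D2 → E]. New: E.
Round 5: r8 [E ∧ D2 → Q]. New: Q.
Round 6: r11 [Q ∧ G → M8]. New: M8.
Closure: {A9, B4, C, D2, E, F1, G, J, K, L, M8, N5, Q, R4, U8, W2} — 16 facts.

16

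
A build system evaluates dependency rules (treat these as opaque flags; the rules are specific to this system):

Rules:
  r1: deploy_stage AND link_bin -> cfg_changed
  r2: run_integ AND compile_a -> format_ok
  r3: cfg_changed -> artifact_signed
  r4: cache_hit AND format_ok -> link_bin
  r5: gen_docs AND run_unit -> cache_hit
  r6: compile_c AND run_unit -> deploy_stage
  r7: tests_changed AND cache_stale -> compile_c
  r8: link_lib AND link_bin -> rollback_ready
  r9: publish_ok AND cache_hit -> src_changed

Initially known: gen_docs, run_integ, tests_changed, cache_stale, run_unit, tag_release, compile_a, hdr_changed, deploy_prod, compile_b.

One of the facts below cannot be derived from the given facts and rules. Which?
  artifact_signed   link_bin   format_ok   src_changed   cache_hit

Round 1: r2 [run_integ AND compile_a -> format_ok]; r5 [gen_docs AND run_unit -> cache_hit]; r7 [tests_changed AND cache_stale -> compile_c]. New: format_ok, cache_hit, compile_c.
Round 2: r4 [cache_hit AND format_ok -> link_bin]; r6 [compile_c AND run_unit -> deploy_stage]. New: link_bin, deploy_stage.
Round 3: r1 [deploy_stage AND link_bin -> cfg_changed]. New: cfg_changed.
Round 4: r3 [cfg_changed -> artifact_signed]. New: artifact_signed.
Derived: artifact_signed (round 4), cache_hit (round 1), format_ok (round 1), link_bin (round 2). src_changed never appears in any round.

src_changed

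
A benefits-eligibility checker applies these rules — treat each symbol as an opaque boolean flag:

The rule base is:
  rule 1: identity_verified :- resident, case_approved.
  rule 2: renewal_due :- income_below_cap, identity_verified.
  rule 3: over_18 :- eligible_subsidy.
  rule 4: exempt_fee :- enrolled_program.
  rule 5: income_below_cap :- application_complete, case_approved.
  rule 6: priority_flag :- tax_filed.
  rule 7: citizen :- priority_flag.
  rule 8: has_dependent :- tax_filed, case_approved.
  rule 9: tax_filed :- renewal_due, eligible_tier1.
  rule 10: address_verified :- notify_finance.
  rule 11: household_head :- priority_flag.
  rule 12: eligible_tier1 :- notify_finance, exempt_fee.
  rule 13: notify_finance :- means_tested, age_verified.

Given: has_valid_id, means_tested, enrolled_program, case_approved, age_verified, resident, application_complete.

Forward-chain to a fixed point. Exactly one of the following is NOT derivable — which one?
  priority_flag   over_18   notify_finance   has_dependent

over_18

Round 1 fires rule 1, rule 4, rule 5, rule 13, giving identity_verified, exempt_fee, income_below_cap, notify_finance.
Round 2 fires rule 2, rule 10, rule 12, giving renewal_due, address_verified, eligible_tier1.
Round 3 fires rule 9, giving tax_filed.
Round 4 fires rule 6, rule 8, giving priority_flag, has_dependent.
Round 5 fires rule 7, rule 11, giving citizen, household_head.
Derived: notify_finance (round 1), has_dependent (round 4), priority_flag (round 4). over_18 never appears in any round.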